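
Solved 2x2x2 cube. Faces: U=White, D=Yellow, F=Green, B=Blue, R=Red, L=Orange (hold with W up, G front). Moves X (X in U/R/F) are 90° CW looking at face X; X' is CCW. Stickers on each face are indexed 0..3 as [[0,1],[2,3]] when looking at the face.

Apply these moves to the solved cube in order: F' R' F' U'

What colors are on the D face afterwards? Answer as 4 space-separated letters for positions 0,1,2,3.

Answer: W W Y G

Derivation:
After move 1 (F'): F=GGGG U=WWRR R=YRYR D=OOYY L=OWOW
After move 2 (R'): R=RRYY U=WBRB F=GWGR D=OGYG B=YBOB
After move 3 (F'): F=WRGG U=WBRY R=GROY D=WWYG L=OBOR
After move 4 (U'): U=BYWR F=OBGG R=WROY B=GROB L=YBOR
Query: D face = WWYG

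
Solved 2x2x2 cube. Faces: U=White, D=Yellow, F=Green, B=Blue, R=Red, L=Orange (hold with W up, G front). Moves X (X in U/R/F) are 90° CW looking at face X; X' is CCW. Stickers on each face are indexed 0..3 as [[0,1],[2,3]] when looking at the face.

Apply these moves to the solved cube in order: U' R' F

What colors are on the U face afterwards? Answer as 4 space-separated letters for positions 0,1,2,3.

Answer: W B O B

Derivation:
After move 1 (U'): U=WWWW F=OOGG R=GGRR B=RRBB L=BBOO
After move 2 (R'): R=GRGR U=WBWR F=OWGW D=YOYG B=YRYB
After move 3 (F): F=GOWW U=WBOB R=WRRR D=GGYG L=BYOO
Query: U face = WBOB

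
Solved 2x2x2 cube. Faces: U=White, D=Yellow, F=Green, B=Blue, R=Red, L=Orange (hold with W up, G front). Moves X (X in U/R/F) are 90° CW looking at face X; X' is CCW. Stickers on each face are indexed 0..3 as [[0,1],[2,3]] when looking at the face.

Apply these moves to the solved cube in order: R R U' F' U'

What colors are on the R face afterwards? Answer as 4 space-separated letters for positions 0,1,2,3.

Answer: O B Y R

Derivation:
After move 1 (R): R=RRRR U=WGWG F=GYGY D=YBYB B=WBWB
After move 2 (R): R=RRRR U=WYWY F=GBGB D=YWYW B=GBGB
After move 3 (U'): U=YYWW F=OOGB R=GBRR B=RRGB L=GBOO
After move 4 (F'): F=OBOG U=YYGR R=WBYR D=BOYW L=GWOW
After move 5 (U'): U=YRYG F=GWOG R=OBYR B=WBGB L=RROW
Query: R face = OBYR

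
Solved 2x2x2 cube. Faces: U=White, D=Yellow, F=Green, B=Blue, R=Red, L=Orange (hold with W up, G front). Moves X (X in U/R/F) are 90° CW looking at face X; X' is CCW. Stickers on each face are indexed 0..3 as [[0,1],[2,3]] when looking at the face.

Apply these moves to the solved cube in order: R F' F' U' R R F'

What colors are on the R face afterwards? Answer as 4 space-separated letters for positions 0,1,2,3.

Answer: Y O G Y

Derivation:
After move 1 (R): R=RRRR U=WGWG F=GYGY D=YBYB B=WBWB
After move 2 (F'): F=YYGG U=WGRR R=BRYR D=OOYB L=OGOW
After move 3 (F'): F=YGYG U=WGBY R=OROR D=GWYB L=OROR
After move 4 (U'): U=GYWB F=ORYG R=YGOR B=ORWB L=WBOR
After move 5 (R): R=OYRG U=GRWG F=OWYB D=GWYO B=BRYB
After move 6 (R): R=ROGY U=GWWB F=OWYO D=GYYB B=GRRB
After move 7 (F'): F=WOOY U=GWRG R=YOGY D=BRYB L=WBOW
Query: R face = YOGY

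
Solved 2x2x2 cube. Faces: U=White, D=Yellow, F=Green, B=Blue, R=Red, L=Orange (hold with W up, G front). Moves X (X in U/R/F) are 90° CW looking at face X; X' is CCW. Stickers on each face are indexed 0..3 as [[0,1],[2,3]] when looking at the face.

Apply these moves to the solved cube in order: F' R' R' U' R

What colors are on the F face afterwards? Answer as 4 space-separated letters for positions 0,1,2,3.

Answer: O W G R

Derivation:
After move 1 (F'): F=GGGG U=WWRR R=YRYR D=OOYY L=OWOW
After move 2 (R'): R=RRYY U=WBRB F=GWGR D=OGYG B=YBOB
After move 3 (R'): R=RYRY U=WORY F=GBGB D=OWYR B=GBGB
After move 4 (U'): U=OYWR F=OWGB R=GBRY B=RYGB L=GBOW
After move 5 (R): R=RGYB U=OWWB F=OWGR D=OGYR B=RYYB
Query: F face = OWGR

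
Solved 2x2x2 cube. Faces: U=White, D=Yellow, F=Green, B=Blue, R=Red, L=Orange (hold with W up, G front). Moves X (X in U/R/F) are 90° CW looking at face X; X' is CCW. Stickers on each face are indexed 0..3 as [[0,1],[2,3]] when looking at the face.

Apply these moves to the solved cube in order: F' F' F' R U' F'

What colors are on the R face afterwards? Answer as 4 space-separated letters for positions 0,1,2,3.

Answer: B R R R

Derivation:
After move 1 (F'): F=GGGG U=WWRR R=YRYR D=OOYY L=OWOW
After move 2 (F'): F=GGGG U=WWYY R=OROR D=WWYY L=OROR
After move 3 (F'): F=GGGG U=WWOO R=WRWR D=RRYY L=OYOY
After move 4 (R): R=WWRR U=WGOG F=GRGY D=RBYB B=OBWB
After move 5 (U'): U=GGWO F=OYGY R=GRRR B=WWWB L=OBOY
After move 6 (F'): F=YYOG U=GGGR R=BRRR D=BYYB L=OOOW
Query: R face = BRRR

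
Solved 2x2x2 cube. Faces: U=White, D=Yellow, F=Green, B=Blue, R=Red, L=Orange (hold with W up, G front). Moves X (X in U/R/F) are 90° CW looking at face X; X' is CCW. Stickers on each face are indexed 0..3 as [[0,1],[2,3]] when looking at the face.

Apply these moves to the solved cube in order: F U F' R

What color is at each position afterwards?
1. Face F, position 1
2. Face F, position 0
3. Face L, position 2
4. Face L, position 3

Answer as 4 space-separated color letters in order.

Answer: Y R O O

Derivation:
After move 1 (F): F=GGGG U=WWOO R=WRWR D=RRYY L=OYOY
After move 2 (U): U=OWOW F=WRGG R=BBWR B=OYBB L=GGOY
After move 3 (F'): F=RGWG U=OWBW R=RBRR D=GYYY L=GWOO
After move 4 (R): R=RRRB U=OGBG F=RYWY D=GBYO B=WYWB
Query 1: F[1] = Y
Query 2: F[0] = R
Query 3: L[2] = O
Query 4: L[3] = O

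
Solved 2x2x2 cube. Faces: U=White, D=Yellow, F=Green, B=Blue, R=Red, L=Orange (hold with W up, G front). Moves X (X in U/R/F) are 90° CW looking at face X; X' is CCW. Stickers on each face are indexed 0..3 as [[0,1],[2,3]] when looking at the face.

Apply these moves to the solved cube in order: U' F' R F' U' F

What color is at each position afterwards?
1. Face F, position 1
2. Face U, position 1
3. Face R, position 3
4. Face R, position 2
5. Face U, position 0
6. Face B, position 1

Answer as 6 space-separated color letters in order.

Answer: B R G Y G Y

Derivation:
After move 1 (U'): U=WWWW F=OOGG R=GGRR B=RRBB L=BBOO
After move 2 (F'): F=OGOG U=WWGR R=YGYR D=BOYY L=BWOW
After move 3 (R): R=YYRG U=WGGG F=OOOY D=BBYR B=RRWB
After move 4 (F'): F=OYOO U=WGYR R=BYBG D=WWYR L=BGOG
After move 5 (U'): U=GRWY F=BGOO R=OYBG B=BYWB L=RROG
After move 6 (F): F=OBOG U=GRGR R=WYYG D=BOYR L=RWOW
Query 1: F[1] = B
Query 2: U[1] = R
Query 3: R[3] = G
Query 4: R[2] = Y
Query 5: U[0] = G
Query 6: B[1] = Y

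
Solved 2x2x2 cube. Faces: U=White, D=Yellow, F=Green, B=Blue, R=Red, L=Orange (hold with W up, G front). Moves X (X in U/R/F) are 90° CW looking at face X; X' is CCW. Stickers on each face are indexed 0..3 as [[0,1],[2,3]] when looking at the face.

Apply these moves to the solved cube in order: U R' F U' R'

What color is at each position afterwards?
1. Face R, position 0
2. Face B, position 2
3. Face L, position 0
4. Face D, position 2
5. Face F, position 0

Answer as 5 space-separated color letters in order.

Answer: R B Y Y G

Derivation:
After move 1 (U): U=WWWW F=RRGG R=BBRR B=OOBB L=GGOO
After move 2 (R'): R=BRBR U=WBWO F=RWGW D=YRYG B=YOYB
After move 3 (F): F=GRWW U=WBOG R=WROR D=BBYG L=GYOR
After move 4 (U'): U=BGWO F=GYWW R=GROR B=WRYB L=YOOR
After move 5 (R'): R=RRGO U=BYWW F=GGWO D=BYYW B=GRBB
Query 1: R[0] = R
Query 2: B[2] = B
Query 3: L[0] = Y
Query 4: D[2] = Y
Query 5: F[0] = G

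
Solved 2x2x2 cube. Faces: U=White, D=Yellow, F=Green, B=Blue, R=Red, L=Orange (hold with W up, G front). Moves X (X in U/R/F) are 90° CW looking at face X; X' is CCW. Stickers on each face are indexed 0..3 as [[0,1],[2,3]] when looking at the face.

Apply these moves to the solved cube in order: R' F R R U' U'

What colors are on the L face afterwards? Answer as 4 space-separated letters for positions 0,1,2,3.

After move 1 (R'): R=RRRR U=WBWB F=GWGW D=YGYG B=YBYB
After move 2 (F): F=GGWW U=WBOO R=WRBR D=RRYG L=OYOG
After move 3 (R): R=BWRR U=WGOW F=GRWG D=RYYY B=OBBB
After move 4 (R): R=RBRW U=WROG F=GYWY D=RBYO B=WBGB
After move 5 (U'): U=RGWO F=OYWY R=GYRW B=RBGB L=WBOG
After move 6 (U'): U=GORW F=WBWY R=OYRW B=GYGB L=RBOG
Query: L face = RBOG

Answer: R B O G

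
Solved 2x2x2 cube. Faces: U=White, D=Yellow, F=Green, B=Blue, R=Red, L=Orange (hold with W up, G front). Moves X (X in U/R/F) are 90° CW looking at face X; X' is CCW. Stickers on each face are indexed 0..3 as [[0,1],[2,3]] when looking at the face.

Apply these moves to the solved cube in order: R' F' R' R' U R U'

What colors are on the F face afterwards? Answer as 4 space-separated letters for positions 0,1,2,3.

After move 1 (R'): R=RRRR U=WBWB F=GWGW D=YGYG B=YBYB
After move 2 (F'): F=WWGG U=WBRR R=GRYR D=OOYG L=OBOW
After move 3 (R'): R=RRGY U=WYRY F=WBGR D=OWYG B=GBOB
After move 4 (R'): R=RYRG U=WORG F=WYGY D=OBYR B=GBWB
After move 5 (U): U=RWGO F=RYGY R=GBRG B=OBWB L=WYOW
After move 6 (R): R=RGGB U=RYGY F=RBGR D=OWYO B=OBWB
After move 7 (U'): U=YYRG F=WYGR R=RBGB B=RGWB L=OBOW
Query: F face = WYGR

Answer: W Y G R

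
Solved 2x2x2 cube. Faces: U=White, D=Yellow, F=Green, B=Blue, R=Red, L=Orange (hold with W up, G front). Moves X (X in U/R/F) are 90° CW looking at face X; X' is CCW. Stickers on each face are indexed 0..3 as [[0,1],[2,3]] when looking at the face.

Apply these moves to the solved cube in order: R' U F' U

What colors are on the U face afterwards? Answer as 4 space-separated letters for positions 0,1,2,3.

Answer: Y W R W

Derivation:
After move 1 (R'): R=RRRR U=WBWB F=GWGW D=YGYG B=YBYB
After move 2 (U): U=WWBB F=RRGW R=YBRR B=OOYB L=GWOO
After move 3 (F'): F=RWRG U=WWYR R=GBYR D=WOYG L=GBOB
After move 4 (U): U=YWRW F=GBRG R=OOYR B=GBYB L=RWOB
Query: U face = YWRW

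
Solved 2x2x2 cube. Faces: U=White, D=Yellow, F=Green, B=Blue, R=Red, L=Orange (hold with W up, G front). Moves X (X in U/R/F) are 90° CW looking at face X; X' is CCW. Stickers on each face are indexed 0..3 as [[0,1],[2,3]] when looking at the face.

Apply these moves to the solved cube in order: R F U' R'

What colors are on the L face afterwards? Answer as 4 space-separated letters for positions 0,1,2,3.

After move 1 (R): R=RRRR U=WGWG F=GYGY D=YBYB B=WBWB
After move 2 (F): F=GGYY U=WGOO R=WRGR D=RRYB L=OYOB
After move 3 (U'): U=GOWO F=OYYY R=GGGR B=WRWB L=WBOB
After move 4 (R'): R=GRGG U=GWWW F=OOYO D=RYYY B=BRRB
Query: L face = WBOB

Answer: W B O B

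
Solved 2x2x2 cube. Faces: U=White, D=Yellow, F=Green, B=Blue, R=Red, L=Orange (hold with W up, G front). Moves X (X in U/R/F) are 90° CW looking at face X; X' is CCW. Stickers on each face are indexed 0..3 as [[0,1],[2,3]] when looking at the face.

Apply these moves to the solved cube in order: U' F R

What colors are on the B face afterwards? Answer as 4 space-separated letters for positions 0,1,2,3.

Answer: B R W B

Derivation:
After move 1 (U'): U=WWWW F=OOGG R=GGRR B=RRBB L=BBOO
After move 2 (F): F=GOGO U=WWOB R=WGWR D=RGYY L=BYOY
After move 3 (R): R=WWRG U=WOOO F=GGGY D=RBYR B=BRWB
Query: B face = BRWB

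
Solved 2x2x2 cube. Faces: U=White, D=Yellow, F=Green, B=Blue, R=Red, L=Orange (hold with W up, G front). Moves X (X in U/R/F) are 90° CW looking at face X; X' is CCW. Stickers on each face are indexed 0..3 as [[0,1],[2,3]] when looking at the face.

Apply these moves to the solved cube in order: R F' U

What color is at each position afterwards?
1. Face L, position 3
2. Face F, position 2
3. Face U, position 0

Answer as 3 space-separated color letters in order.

Answer: W G R

Derivation:
After move 1 (R): R=RRRR U=WGWG F=GYGY D=YBYB B=WBWB
After move 2 (F'): F=YYGG U=WGRR R=BRYR D=OOYB L=OGOW
After move 3 (U): U=RWRG F=BRGG R=WBYR B=OGWB L=YYOW
Query 1: L[3] = W
Query 2: F[2] = G
Query 3: U[0] = R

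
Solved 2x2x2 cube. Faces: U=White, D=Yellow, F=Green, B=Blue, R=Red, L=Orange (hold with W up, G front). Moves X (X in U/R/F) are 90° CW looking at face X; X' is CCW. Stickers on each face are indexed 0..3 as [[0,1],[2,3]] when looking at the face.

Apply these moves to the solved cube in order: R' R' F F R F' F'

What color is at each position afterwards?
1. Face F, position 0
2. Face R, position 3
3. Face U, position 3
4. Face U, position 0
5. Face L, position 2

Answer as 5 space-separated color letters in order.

After move 1 (R'): R=RRRR U=WBWB F=GWGW D=YGYG B=YBYB
After move 2 (R'): R=RRRR U=WYWY F=GBGB D=YWYW B=GBGB
After move 3 (F): F=GGBB U=WYOO R=WRYR D=RRYW L=OYOW
After move 4 (F): F=BGBG U=WYWY R=OROR D=YWYW L=OROR
After move 5 (R): R=OORR U=WGWG F=BWBW D=YGYG B=YBYB
After move 6 (F'): F=WWBB U=WGOR R=GOYR D=RRYG L=OGOW
After move 7 (F'): F=WBWB U=WGGY R=RORR D=GWYG L=OROO
Query 1: F[0] = W
Query 2: R[3] = R
Query 3: U[3] = Y
Query 4: U[0] = W
Query 5: L[2] = O

Answer: W R Y W O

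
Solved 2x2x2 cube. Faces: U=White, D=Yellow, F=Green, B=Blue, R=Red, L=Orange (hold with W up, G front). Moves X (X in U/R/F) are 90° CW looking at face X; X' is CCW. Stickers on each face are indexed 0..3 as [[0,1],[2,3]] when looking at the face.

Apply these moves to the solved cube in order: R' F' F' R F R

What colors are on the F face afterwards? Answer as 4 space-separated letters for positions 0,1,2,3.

Answer: W O G Y

Derivation:
After move 1 (R'): R=RRRR U=WBWB F=GWGW D=YGYG B=YBYB
After move 2 (F'): F=WWGG U=WBRR R=GRYR D=OOYG L=OBOW
After move 3 (F'): F=WGWG U=WBGY R=OROR D=BWYG L=OROR
After move 4 (R): R=OORR U=WGGG F=WWWG D=BYYY B=YBBB
After move 5 (F): F=WWGW U=WGRR R=GOGR D=ROYY L=OBOY
After move 6 (R): R=GGRO U=WWRW F=WOGY D=RBYY B=RBGB
Query: F face = WOGY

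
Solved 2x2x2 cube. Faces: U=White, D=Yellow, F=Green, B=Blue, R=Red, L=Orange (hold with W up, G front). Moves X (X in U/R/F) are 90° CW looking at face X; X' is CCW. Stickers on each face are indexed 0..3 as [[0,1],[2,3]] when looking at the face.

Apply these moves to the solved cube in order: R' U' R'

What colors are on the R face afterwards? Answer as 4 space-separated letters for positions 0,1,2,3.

After move 1 (R'): R=RRRR U=WBWB F=GWGW D=YGYG B=YBYB
After move 2 (U'): U=BBWW F=OOGW R=GWRR B=RRYB L=YBOO
After move 3 (R'): R=WRGR U=BYWR F=OBGW D=YOYW B=GRGB
Query: R face = WRGR

Answer: W R G R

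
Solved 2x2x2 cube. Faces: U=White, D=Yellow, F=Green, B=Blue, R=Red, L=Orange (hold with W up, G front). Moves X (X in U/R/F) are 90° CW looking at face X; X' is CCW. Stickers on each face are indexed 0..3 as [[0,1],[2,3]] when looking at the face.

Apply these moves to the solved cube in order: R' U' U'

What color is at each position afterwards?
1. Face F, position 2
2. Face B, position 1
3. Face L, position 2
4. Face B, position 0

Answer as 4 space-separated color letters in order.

Answer: G W O G

Derivation:
After move 1 (R'): R=RRRR U=WBWB F=GWGW D=YGYG B=YBYB
After move 2 (U'): U=BBWW F=OOGW R=GWRR B=RRYB L=YBOO
After move 3 (U'): U=BWBW F=YBGW R=OORR B=GWYB L=RROO
Query 1: F[2] = G
Query 2: B[1] = W
Query 3: L[2] = O
Query 4: B[0] = G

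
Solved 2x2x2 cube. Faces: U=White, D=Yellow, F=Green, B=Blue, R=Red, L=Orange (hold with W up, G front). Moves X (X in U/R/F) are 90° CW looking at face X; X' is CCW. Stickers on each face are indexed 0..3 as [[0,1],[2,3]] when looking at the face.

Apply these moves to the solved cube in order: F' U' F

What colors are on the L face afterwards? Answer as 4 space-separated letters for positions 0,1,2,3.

Answer: B O O O

Derivation:
After move 1 (F'): F=GGGG U=WWRR R=YRYR D=OOYY L=OWOW
After move 2 (U'): U=WRWR F=OWGG R=GGYR B=YRBB L=BBOW
After move 3 (F): F=GOGW U=WRWB R=WGRR D=YGYY L=BOOO
Query: L face = BOOO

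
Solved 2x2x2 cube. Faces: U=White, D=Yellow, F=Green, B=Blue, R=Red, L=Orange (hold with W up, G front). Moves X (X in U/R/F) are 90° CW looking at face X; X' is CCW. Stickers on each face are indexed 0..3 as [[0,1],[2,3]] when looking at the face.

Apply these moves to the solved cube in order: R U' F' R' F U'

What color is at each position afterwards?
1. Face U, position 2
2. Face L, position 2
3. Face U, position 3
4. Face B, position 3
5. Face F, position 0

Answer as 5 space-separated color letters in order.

After move 1 (R): R=RRRR U=WGWG F=GYGY D=YBYB B=WBWB
After move 2 (U'): U=GGWW F=OOGY R=GYRR B=RRWB L=WBOO
After move 3 (F'): F=OYOG U=GGGR R=BYYR D=BOYB L=WWOW
After move 4 (R'): R=YRBY U=GWGR F=OGOR D=BYYG B=BROB
After move 5 (F): F=OORG U=GWWW R=GRRY D=BYYG L=WBOY
After move 6 (U'): U=WWGW F=WBRG R=OORY B=GROB L=BROY
Query 1: U[2] = G
Query 2: L[2] = O
Query 3: U[3] = W
Query 4: B[3] = B
Query 5: F[0] = W

Answer: G O W B W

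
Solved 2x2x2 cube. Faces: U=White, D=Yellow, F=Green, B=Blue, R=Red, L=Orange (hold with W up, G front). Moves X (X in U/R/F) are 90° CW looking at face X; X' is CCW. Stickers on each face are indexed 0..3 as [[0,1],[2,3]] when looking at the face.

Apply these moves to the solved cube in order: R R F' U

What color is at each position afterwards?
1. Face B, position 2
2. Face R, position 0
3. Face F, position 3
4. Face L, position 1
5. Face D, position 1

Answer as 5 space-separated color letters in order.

After move 1 (R): R=RRRR U=WGWG F=GYGY D=YBYB B=WBWB
After move 2 (R): R=RRRR U=WYWY F=GBGB D=YWYW B=GBGB
After move 3 (F'): F=BBGG U=WYRR R=WRYR D=OOYW L=OYOW
After move 4 (U): U=RWRY F=WRGG R=GBYR B=OYGB L=BBOW
Query 1: B[2] = G
Query 2: R[0] = G
Query 3: F[3] = G
Query 4: L[1] = B
Query 5: D[1] = O

Answer: G G G B O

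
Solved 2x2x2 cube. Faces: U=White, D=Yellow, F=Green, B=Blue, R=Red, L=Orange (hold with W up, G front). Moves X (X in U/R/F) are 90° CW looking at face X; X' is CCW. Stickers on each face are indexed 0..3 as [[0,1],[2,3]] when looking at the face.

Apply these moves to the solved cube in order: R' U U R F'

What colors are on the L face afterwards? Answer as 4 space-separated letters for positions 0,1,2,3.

After move 1 (R'): R=RRRR U=WBWB F=GWGW D=YGYG B=YBYB
After move 2 (U): U=WWBB F=RRGW R=YBRR B=OOYB L=GWOO
After move 3 (U): U=BWBW F=YBGW R=OORR B=GWYB L=RROO
After move 4 (R): R=RORO U=BBBW F=YGGG D=YYYG B=WWWB
After move 5 (F'): F=GGYG U=BBRR R=YOYO D=ROYG L=RWOB
Query: L face = RWOB

Answer: R W O B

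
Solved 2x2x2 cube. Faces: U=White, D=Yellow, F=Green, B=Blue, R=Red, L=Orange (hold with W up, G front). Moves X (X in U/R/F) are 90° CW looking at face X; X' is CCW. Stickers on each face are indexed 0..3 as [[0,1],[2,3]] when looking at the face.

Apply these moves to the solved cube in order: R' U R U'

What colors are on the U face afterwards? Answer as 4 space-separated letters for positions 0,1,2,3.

After move 1 (R'): R=RRRR U=WBWB F=GWGW D=YGYG B=YBYB
After move 2 (U): U=WWBB F=RRGW R=YBRR B=OOYB L=GWOO
After move 3 (R): R=RYRB U=WRBW F=RGGG D=YYYO B=BOWB
After move 4 (U'): U=RWWB F=GWGG R=RGRB B=RYWB L=BOOO
Query: U face = RWWB

Answer: R W W B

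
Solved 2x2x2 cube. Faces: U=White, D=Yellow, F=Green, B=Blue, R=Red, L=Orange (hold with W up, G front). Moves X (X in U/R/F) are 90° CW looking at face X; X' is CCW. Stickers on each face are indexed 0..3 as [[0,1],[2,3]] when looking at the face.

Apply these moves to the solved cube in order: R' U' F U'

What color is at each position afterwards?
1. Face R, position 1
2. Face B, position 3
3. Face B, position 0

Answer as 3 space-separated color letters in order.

Answer: O B W

Derivation:
After move 1 (R'): R=RRRR U=WBWB F=GWGW D=YGYG B=YBYB
After move 2 (U'): U=BBWW F=OOGW R=GWRR B=RRYB L=YBOO
After move 3 (F): F=GOWO U=BBOB R=WWWR D=RGYG L=YYOG
After move 4 (U'): U=BBBO F=YYWO R=GOWR B=WWYB L=RROG
Query 1: R[1] = O
Query 2: B[3] = B
Query 3: B[0] = W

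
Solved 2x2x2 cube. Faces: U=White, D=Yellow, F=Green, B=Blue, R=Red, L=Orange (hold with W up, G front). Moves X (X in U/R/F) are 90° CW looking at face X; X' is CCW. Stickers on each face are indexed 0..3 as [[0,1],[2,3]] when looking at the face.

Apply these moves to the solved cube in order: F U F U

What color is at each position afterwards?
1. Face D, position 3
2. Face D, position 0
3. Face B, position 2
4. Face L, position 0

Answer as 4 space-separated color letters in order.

After move 1 (F): F=GGGG U=WWOO R=WRWR D=RRYY L=OYOY
After move 2 (U): U=OWOW F=WRGG R=BBWR B=OYBB L=GGOY
After move 3 (F): F=GWGR U=OWYG R=OBWR D=WBYY L=GROR
After move 4 (U): U=YOGW F=OBGR R=OYWR B=GRBB L=GWOR
Query 1: D[3] = Y
Query 2: D[0] = W
Query 3: B[2] = B
Query 4: L[0] = G

Answer: Y W B G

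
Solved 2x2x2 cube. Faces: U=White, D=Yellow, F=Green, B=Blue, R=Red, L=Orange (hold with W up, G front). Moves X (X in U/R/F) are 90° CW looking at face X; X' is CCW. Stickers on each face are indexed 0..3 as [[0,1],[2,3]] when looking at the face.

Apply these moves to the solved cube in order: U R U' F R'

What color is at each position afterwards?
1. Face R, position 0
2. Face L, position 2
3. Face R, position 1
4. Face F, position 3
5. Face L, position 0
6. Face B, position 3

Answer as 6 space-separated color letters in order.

Answer: Y O B O W B

Derivation:
After move 1 (U): U=WWWW F=RRGG R=BBRR B=OOBB L=GGOO
After move 2 (R): R=RBRB U=WRWG F=RYGY D=YBYO B=WOWB
After move 3 (U'): U=RGWW F=GGGY R=RYRB B=RBWB L=WOOO
After move 4 (F): F=GGYG U=RGOO R=WYWB D=RRYO L=WYOB
After move 5 (R'): R=YBWW U=RWOR F=GGYO D=RGYG B=OBRB
Query 1: R[0] = Y
Query 2: L[2] = O
Query 3: R[1] = B
Query 4: F[3] = O
Query 5: L[0] = W
Query 6: B[3] = B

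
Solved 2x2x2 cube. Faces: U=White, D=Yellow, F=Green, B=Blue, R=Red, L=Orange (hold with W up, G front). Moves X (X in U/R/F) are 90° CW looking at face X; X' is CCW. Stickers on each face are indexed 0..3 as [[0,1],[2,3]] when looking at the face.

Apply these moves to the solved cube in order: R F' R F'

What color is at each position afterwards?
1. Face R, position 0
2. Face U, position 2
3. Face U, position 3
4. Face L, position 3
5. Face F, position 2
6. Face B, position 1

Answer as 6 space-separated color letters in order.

Answer: W Y R R Y B

Derivation:
After move 1 (R): R=RRRR U=WGWG F=GYGY D=YBYB B=WBWB
After move 2 (F'): F=YYGG U=WGRR R=BRYR D=OOYB L=OGOW
After move 3 (R): R=YBRR U=WYRG F=YOGB D=OWYW B=RBGB
After move 4 (F'): F=OBYG U=WYYR R=WBOR D=GWYW L=OGOR
Query 1: R[0] = W
Query 2: U[2] = Y
Query 3: U[3] = R
Query 4: L[3] = R
Query 5: F[2] = Y
Query 6: B[1] = B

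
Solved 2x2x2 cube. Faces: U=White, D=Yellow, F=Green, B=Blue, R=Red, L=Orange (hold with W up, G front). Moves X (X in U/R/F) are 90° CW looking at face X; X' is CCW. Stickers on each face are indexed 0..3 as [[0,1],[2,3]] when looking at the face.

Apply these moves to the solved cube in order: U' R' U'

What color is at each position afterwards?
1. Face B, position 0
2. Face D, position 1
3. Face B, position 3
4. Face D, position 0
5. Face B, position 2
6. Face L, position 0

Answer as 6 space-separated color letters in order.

Answer: G O B Y Y Y

Derivation:
After move 1 (U'): U=WWWW F=OOGG R=GGRR B=RRBB L=BBOO
After move 2 (R'): R=GRGR U=WBWR F=OWGW D=YOYG B=YRYB
After move 3 (U'): U=BRWW F=BBGW R=OWGR B=GRYB L=YROO
Query 1: B[0] = G
Query 2: D[1] = O
Query 3: B[3] = B
Query 4: D[0] = Y
Query 5: B[2] = Y
Query 6: L[0] = Y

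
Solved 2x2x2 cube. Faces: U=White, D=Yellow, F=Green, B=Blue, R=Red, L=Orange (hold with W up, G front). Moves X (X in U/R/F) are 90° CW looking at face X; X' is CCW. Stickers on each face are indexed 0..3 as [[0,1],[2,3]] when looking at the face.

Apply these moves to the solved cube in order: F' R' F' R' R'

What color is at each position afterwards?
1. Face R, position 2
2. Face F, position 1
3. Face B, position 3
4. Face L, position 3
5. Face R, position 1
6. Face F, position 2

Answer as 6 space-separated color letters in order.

After move 1 (F'): F=GGGG U=WWRR R=YRYR D=OOYY L=OWOW
After move 2 (R'): R=RRYY U=WBRB F=GWGR D=OGYG B=YBOB
After move 3 (F'): F=WRGG U=WBRY R=GROY D=WWYG L=OBOR
After move 4 (R'): R=RYGO U=WORY F=WBGY D=WRYG B=GBWB
After move 5 (R'): R=YORG U=WWRG F=WOGY D=WBYY B=GBRB
Query 1: R[2] = R
Query 2: F[1] = O
Query 3: B[3] = B
Query 4: L[3] = R
Query 5: R[1] = O
Query 6: F[2] = G

Answer: R O B R O G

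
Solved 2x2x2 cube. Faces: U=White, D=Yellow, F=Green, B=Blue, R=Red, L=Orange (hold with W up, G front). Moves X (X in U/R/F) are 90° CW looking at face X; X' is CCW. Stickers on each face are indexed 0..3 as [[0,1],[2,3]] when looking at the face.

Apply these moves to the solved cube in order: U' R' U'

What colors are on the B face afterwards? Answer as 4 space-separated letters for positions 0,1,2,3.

Answer: G R Y B

Derivation:
After move 1 (U'): U=WWWW F=OOGG R=GGRR B=RRBB L=BBOO
After move 2 (R'): R=GRGR U=WBWR F=OWGW D=YOYG B=YRYB
After move 3 (U'): U=BRWW F=BBGW R=OWGR B=GRYB L=YROO
Query: B face = GRYB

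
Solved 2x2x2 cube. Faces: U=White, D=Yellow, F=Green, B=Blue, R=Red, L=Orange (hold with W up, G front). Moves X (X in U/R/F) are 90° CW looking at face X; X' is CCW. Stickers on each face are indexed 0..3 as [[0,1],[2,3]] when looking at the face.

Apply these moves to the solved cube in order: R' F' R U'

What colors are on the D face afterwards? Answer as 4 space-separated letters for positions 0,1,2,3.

Answer: O Y Y Y

Derivation:
After move 1 (R'): R=RRRR U=WBWB F=GWGW D=YGYG B=YBYB
After move 2 (F'): F=WWGG U=WBRR R=GRYR D=OOYG L=OBOW
After move 3 (R): R=YGRR U=WWRG F=WOGG D=OYYY B=RBBB
After move 4 (U'): U=WGWR F=OBGG R=WORR B=YGBB L=RBOW
Query: D face = OYYY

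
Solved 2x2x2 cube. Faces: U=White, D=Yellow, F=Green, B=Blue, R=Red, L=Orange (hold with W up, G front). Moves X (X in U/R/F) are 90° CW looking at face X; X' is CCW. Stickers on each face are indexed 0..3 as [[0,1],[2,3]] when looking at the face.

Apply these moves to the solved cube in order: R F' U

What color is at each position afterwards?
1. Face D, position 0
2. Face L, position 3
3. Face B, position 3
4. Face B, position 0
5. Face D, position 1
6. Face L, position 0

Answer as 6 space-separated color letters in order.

After move 1 (R): R=RRRR U=WGWG F=GYGY D=YBYB B=WBWB
After move 2 (F'): F=YYGG U=WGRR R=BRYR D=OOYB L=OGOW
After move 3 (U): U=RWRG F=BRGG R=WBYR B=OGWB L=YYOW
Query 1: D[0] = O
Query 2: L[3] = W
Query 3: B[3] = B
Query 4: B[0] = O
Query 5: D[1] = O
Query 6: L[0] = Y

Answer: O W B O O Y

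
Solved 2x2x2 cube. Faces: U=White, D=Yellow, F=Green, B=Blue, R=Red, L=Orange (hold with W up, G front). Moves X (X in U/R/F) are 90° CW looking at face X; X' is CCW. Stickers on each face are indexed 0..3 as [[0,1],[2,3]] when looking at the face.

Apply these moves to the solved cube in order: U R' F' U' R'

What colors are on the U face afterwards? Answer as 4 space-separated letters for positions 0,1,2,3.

After move 1 (U): U=WWWW F=RRGG R=BBRR B=OOBB L=GGOO
After move 2 (R'): R=BRBR U=WBWO F=RWGW D=YRYG B=YOYB
After move 3 (F'): F=WWRG U=WBBB R=RRYR D=GOYG L=GOOW
After move 4 (U'): U=BBWB F=GORG R=WWYR B=RRYB L=YOOW
After move 5 (R'): R=WRWY U=BYWR F=GBRB D=GOYG B=GROB
Query: U face = BYWR

Answer: B Y W R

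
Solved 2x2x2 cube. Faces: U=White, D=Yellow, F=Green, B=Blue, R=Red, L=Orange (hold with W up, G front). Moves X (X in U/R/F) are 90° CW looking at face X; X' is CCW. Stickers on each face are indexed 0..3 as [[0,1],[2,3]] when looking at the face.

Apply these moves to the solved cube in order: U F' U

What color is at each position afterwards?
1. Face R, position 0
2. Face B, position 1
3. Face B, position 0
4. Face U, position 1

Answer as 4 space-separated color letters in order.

After move 1 (U): U=WWWW F=RRGG R=BBRR B=OOBB L=GGOO
After move 2 (F'): F=RGRG U=WWBR R=YBYR D=GOYY L=GWOW
After move 3 (U): U=BWRW F=YBRG R=OOYR B=GWBB L=RGOW
Query 1: R[0] = O
Query 2: B[1] = W
Query 3: B[0] = G
Query 4: U[1] = W

Answer: O W G W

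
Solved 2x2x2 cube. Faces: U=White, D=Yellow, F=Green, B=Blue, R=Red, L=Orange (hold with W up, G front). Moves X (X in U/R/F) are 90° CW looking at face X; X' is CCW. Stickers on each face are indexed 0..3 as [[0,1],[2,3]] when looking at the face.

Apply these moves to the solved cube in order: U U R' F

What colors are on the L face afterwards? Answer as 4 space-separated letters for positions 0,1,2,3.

After move 1 (U): U=WWWW F=RRGG R=BBRR B=OOBB L=GGOO
After move 2 (U): U=WWWW F=BBGG R=OORR B=GGBB L=RROO
After move 3 (R'): R=OROR U=WBWG F=BWGW D=YBYG B=YGYB
After move 4 (F): F=GBWW U=WBOR R=WRGR D=OOYG L=RYOB
Query: L face = RYOB

Answer: R Y O B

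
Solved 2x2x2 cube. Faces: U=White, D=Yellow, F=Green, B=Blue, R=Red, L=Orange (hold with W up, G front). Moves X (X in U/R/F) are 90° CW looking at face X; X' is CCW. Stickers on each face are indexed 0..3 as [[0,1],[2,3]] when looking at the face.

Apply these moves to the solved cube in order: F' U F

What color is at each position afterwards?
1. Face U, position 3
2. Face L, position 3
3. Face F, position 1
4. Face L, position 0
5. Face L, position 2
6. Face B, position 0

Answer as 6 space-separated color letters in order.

Answer: G O Y G O O

Derivation:
After move 1 (F'): F=GGGG U=WWRR R=YRYR D=OOYY L=OWOW
After move 2 (U): U=RWRW F=YRGG R=BBYR B=OWBB L=GGOW
After move 3 (F): F=GYGR U=RWWG R=RBWR D=YBYY L=GOOO
Query 1: U[3] = G
Query 2: L[3] = O
Query 3: F[1] = Y
Query 4: L[0] = G
Query 5: L[2] = O
Query 6: B[0] = O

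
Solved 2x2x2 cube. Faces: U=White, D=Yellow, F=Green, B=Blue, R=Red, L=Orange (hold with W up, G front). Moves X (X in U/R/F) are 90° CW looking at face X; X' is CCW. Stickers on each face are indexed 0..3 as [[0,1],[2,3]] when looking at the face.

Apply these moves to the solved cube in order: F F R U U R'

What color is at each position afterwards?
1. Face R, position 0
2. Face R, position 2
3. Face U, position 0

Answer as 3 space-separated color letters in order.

Answer: R O G

Derivation:
After move 1 (F): F=GGGG U=WWOO R=WRWR D=RRYY L=OYOY
After move 2 (F): F=GGGG U=WWYY R=OROR D=WWYY L=OROR
After move 3 (R): R=OORR U=WGYG F=GWGY D=WBYB B=YBWB
After move 4 (U): U=YWGG F=OOGY R=YBRR B=ORWB L=GWOR
After move 5 (U): U=GYGW F=YBGY R=ORRR B=GWWB L=OOOR
After move 6 (R'): R=RROR U=GWGG F=YYGW D=WBYY B=BWBB
Query 1: R[0] = R
Query 2: R[2] = O
Query 3: U[0] = G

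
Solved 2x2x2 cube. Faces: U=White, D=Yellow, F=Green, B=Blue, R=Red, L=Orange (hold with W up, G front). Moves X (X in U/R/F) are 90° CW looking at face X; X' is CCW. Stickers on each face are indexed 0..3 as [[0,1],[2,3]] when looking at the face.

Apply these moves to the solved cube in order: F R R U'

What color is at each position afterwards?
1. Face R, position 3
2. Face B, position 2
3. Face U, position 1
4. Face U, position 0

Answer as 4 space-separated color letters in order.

After move 1 (F): F=GGGG U=WWOO R=WRWR D=RRYY L=OYOY
After move 2 (R): R=WWRR U=WGOG F=GRGY D=RBYB B=OBWB
After move 3 (R): R=RWRW U=WROY F=GBGB D=RWYO B=GBGB
After move 4 (U'): U=RYWO F=OYGB R=GBRW B=RWGB L=GBOY
Query 1: R[3] = W
Query 2: B[2] = G
Query 3: U[1] = Y
Query 4: U[0] = R

Answer: W G Y R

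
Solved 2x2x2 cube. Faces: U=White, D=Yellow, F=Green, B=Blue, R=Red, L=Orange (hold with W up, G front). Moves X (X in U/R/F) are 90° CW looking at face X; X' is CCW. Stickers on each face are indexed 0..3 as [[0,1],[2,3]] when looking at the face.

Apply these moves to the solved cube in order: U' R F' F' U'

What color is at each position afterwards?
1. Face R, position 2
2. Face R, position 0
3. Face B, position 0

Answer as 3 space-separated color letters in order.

Answer: B Y O

Derivation:
After move 1 (U'): U=WWWW F=OOGG R=GGRR B=RRBB L=BBOO
After move 2 (R): R=RGRG U=WOWG F=OYGY D=YBYR B=WRWB
After move 3 (F'): F=YYOG U=WORR R=BGYG D=BOYR L=BGOW
After move 4 (F'): F=YGYO U=WOBY R=OGBG D=GWYR L=BROR
After move 5 (U'): U=OYWB F=BRYO R=YGBG B=OGWB L=WROR
Query 1: R[2] = B
Query 2: R[0] = Y
Query 3: B[0] = O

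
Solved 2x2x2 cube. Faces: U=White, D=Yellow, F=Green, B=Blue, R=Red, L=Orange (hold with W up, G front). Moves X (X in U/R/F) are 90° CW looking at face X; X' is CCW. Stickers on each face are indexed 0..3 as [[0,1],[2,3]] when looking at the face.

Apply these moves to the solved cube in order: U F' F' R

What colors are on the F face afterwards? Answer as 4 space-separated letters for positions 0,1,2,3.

Answer: G W R Y

Derivation:
After move 1 (U): U=WWWW F=RRGG R=BBRR B=OOBB L=GGOO
After move 2 (F'): F=RGRG U=WWBR R=YBYR D=GOYY L=GWOW
After move 3 (F'): F=GGRR U=WWYY R=OBGR D=WWYY L=GROB
After move 4 (R): R=GORB U=WGYR F=GWRY D=WBYO B=YOWB
Query: F face = GWRY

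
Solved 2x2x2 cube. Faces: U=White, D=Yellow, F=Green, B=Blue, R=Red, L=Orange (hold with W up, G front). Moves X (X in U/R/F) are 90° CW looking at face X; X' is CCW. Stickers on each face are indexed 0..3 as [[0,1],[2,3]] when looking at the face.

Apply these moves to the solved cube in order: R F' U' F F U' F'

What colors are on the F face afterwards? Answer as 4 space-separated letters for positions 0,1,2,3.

After move 1 (R): R=RRRR U=WGWG F=GYGY D=YBYB B=WBWB
After move 2 (F'): F=YYGG U=WGRR R=BRYR D=OOYB L=OGOW
After move 3 (U'): U=GRWR F=OGGG R=YYYR B=BRWB L=WBOW
After move 4 (F): F=GOGG U=GRWB R=WYRR D=YYYB L=WOOO
After move 5 (F): F=GGGO U=GROO R=WYBR D=RWYB L=WYOY
After move 6 (U'): U=ROGO F=WYGO R=GGBR B=WYWB L=BROY
After move 7 (F'): F=YOWG U=ROGB R=WGRR D=RYYB L=BOOG
Query: F face = YOWG

Answer: Y O W G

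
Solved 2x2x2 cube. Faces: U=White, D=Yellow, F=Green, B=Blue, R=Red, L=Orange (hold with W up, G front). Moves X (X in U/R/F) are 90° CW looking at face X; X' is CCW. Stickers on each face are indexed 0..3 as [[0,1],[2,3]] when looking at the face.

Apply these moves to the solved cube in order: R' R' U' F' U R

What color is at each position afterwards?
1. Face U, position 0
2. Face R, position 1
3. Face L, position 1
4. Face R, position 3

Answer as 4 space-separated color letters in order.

After move 1 (R'): R=RRRR U=WBWB F=GWGW D=YGYG B=YBYB
After move 2 (R'): R=RRRR U=WYWY F=GBGB D=YWYW B=GBGB
After move 3 (U'): U=YYWW F=OOGB R=GBRR B=RRGB L=GBOO
After move 4 (F'): F=OBOG U=YYGR R=WBYR D=BOYW L=GWOW
After move 5 (U): U=GYRY F=WBOG R=RRYR B=GWGB L=OBOW
After move 6 (R): R=YRRR U=GBRG F=WOOW D=BGYG B=YWYB
Query 1: U[0] = G
Query 2: R[1] = R
Query 3: L[1] = B
Query 4: R[3] = R

Answer: G R B R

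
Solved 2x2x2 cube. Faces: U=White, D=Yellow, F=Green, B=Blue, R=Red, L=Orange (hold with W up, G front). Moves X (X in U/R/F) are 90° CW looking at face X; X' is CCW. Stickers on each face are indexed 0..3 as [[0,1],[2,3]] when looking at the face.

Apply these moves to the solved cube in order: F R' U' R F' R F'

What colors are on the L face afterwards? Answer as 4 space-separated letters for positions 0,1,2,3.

Answer: Y G O W

Derivation:
After move 1 (F): F=GGGG U=WWOO R=WRWR D=RRYY L=OYOY
After move 2 (R'): R=RRWW U=WBOB F=GWGO D=RGYG B=YBRB
After move 3 (U'): U=BBWO F=OYGO R=GWWW B=RRRB L=YBOY
After move 4 (R): R=WGWW U=BYWO F=OGGG D=RRYR B=ORBB
After move 5 (F'): F=GGOG U=BYWW R=RGRW D=BYYR L=YOOW
After move 6 (R): R=RRWG U=BGWG F=GYOR D=BBYO B=WRYB
After move 7 (F'): F=YRGO U=BGRW R=BRBG D=OWYO L=YGOW
Query: L face = YGOW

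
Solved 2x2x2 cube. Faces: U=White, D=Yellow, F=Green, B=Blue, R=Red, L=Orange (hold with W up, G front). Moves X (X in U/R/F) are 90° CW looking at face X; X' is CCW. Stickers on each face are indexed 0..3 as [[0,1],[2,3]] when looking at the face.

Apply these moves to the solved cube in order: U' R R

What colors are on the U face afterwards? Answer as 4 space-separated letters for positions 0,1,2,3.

Answer: W Y W Y

Derivation:
After move 1 (U'): U=WWWW F=OOGG R=GGRR B=RRBB L=BBOO
After move 2 (R): R=RGRG U=WOWG F=OYGY D=YBYR B=WRWB
After move 3 (R): R=RRGG U=WYWY F=OBGR D=YWYW B=GROB
Query: U face = WYWY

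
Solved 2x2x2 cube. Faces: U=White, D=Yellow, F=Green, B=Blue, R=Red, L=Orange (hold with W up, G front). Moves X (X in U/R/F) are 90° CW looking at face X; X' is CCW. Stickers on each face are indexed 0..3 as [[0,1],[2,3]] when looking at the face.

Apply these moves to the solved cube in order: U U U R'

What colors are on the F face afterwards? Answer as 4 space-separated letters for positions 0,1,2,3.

After move 1 (U): U=WWWW F=RRGG R=BBRR B=OOBB L=GGOO
After move 2 (U): U=WWWW F=BBGG R=OORR B=GGBB L=RROO
After move 3 (U): U=WWWW F=OOGG R=GGRR B=RRBB L=BBOO
After move 4 (R'): R=GRGR U=WBWR F=OWGW D=YOYG B=YRYB
Query: F face = OWGW

Answer: O W G W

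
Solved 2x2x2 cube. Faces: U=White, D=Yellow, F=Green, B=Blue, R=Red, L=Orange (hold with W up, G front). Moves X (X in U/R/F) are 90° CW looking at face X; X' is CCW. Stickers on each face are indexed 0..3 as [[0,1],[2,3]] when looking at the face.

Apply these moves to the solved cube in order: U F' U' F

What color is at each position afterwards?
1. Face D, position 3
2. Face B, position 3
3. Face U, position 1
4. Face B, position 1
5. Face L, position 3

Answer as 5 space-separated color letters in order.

Answer: Y B R B O

Derivation:
After move 1 (U): U=WWWW F=RRGG R=BBRR B=OOBB L=GGOO
After move 2 (F'): F=RGRG U=WWBR R=YBYR D=GOYY L=GWOW
After move 3 (U'): U=WRWB F=GWRG R=RGYR B=YBBB L=OOOW
After move 4 (F): F=RGGW U=WRWO R=WGBR D=YRYY L=OGOO
Query 1: D[3] = Y
Query 2: B[3] = B
Query 3: U[1] = R
Query 4: B[1] = B
Query 5: L[3] = O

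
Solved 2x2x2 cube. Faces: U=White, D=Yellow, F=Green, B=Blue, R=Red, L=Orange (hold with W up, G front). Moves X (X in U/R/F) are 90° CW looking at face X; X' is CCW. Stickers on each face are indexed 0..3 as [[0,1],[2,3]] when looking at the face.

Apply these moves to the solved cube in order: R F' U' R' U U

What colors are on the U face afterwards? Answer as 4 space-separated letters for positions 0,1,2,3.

Answer: B W W G

Derivation:
After move 1 (R): R=RRRR U=WGWG F=GYGY D=YBYB B=WBWB
After move 2 (F'): F=YYGG U=WGRR R=BRYR D=OOYB L=OGOW
After move 3 (U'): U=GRWR F=OGGG R=YYYR B=BRWB L=WBOW
After move 4 (R'): R=YRYY U=GWWB F=ORGR D=OGYG B=BROB
After move 5 (U): U=WGBW F=YRGR R=BRYY B=WBOB L=OROW
After move 6 (U): U=BWWG F=BRGR R=WBYY B=OROB L=YROW
Query: U face = BWWG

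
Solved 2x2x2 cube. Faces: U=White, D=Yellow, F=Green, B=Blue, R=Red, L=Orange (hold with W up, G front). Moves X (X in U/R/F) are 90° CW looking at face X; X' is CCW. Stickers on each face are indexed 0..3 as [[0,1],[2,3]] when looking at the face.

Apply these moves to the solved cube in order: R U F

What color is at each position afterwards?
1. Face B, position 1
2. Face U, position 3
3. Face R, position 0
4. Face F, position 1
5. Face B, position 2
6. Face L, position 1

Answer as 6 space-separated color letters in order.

After move 1 (R): R=RRRR U=WGWG F=GYGY D=YBYB B=WBWB
After move 2 (U): U=WWGG F=RRGY R=WBRR B=OOWB L=GYOO
After move 3 (F): F=GRYR U=WWOY R=GBGR D=RWYB L=GYOB
Query 1: B[1] = O
Query 2: U[3] = Y
Query 3: R[0] = G
Query 4: F[1] = R
Query 5: B[2] = W
Query 6: L[1] = Y

Answer: O Y G R W Y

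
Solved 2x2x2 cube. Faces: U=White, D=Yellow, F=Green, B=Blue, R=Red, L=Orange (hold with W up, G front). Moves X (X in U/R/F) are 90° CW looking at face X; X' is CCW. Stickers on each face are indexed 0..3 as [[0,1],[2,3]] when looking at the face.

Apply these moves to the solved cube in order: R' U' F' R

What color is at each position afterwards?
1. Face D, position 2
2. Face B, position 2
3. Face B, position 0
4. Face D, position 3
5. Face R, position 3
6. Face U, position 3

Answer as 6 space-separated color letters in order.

After move 1 (R'): R=RRRR U=WBWB F=GWGW D=YGYG B=YBYB
After move 2 (U'): U=BBWW F=OOGW R=GWRR B=RRYB L=YBOO
After move 3 (F'): F=OWOG U=BBGR R=GWYR D=BOYG L=YWOW
After move 4 (R): R=YGRW U=BWGG F=OOOG D=BYYR B=RRBB
Query 1: D[2] = Y
Query 2: B[2] = B
Query 3: B[0] = R
Query 4: D[3] = R
Query 5: R[3] = W
Query 6: U[3] = G

Answer: Y B R R W G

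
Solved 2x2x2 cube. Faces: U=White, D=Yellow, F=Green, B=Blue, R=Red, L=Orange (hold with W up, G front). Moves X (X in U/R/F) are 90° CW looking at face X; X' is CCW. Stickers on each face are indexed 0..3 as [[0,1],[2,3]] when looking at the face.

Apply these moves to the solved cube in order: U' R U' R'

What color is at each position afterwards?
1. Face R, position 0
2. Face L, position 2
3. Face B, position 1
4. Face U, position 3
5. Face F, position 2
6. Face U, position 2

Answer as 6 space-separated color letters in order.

Answer: Y O G R G W

Derivation:
After move 1 (U'): U=WWWW F=OOGG R=GGRR B=RRBB L=BBOO
After move 2 (R): R=RGRG U=WOWG F=OYGY D=YBYR B=WRWB
After move 3 (U'): U=OGWW F=BBGY R=OYRG B=RGWB L=WROO
After move 4 (R'): R=YGOR U=OWWR F=BGGW D=YBYY B=RGBB
Query 1: R[0] = Y
Query 2: L[2] = O
Query 3: B[1] = G
Query 4: U[3] = R
Query 5: F[2] = G
Query 6: U[2] = W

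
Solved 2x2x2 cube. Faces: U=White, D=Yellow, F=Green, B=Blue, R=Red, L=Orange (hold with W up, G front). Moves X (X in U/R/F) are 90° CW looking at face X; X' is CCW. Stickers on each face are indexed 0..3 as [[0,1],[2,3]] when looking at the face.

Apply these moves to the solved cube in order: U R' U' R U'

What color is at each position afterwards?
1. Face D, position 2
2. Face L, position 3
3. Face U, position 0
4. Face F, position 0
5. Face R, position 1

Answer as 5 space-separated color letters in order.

Answer: Y O G Y R

Derivation:
After move 1 (U): U=WWWW F=RRGG R=BBRR B=OOBB L=GGOO
After move 2 (R'): R=BRBR U=WBWO F=RWGW D=YRYG B=YOYB
After move 3 (U'): U=BOWW F=GGGW R=RWBR B=BRYB L=YOOO
After move 4 (R): R=BRRW U=BGWW F=GRGG D=YYYB B=WROB
After move 5 (U'): U=GWBW F=YOGG R=GRRW B=BROB L=WROO
Query 1: D[2] = Y
Query 2: L[3] = O
Query 3: U[0] = G
Query 4: F[0] = Y
Query 5: R[1] = R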